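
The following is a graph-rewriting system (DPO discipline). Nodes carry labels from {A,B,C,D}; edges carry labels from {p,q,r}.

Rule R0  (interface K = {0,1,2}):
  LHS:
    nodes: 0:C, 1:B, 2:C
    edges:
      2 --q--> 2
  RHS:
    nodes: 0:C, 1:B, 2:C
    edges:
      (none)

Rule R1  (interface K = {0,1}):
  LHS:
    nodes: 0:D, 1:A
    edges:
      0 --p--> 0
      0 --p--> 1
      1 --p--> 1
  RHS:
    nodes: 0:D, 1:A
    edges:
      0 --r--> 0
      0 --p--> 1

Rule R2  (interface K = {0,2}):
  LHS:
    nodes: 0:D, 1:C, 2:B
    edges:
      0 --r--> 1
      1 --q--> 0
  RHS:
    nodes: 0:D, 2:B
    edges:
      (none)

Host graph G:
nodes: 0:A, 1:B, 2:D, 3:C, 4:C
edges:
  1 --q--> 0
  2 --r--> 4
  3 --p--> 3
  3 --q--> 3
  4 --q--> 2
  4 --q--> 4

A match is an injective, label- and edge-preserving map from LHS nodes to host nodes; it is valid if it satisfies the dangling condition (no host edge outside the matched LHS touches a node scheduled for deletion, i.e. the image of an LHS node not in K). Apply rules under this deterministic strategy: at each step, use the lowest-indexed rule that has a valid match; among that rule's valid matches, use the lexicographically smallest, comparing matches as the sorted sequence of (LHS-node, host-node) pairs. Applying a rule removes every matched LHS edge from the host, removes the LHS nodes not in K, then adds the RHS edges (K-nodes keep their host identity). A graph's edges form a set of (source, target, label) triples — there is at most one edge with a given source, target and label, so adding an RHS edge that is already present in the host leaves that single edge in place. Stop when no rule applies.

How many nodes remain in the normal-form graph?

[0] host  ⇒  5 nodes, 6 edges  {1-q->0 2-r->4 3-p->3 3-q->3 4-q->2 4-q->4}
[1] R0 @ {0↦3, 1↦1, 2↦4}  ⇒  5 nodes, 5 edges  {1-q->0 2-r->4 3-p->3 3-q->3 4-q->2}
[2] R0 @ {0↦4, 1↦1, 2↦3}  ⇒  5 nodes, 4 edges  {1-q->0 2-r->4 3-p->3 4-q->2}
[3] R2 @ {0↦2, 1↦4, 2↦1}  ⇒  4 nodes, 2 edges  {1-q->0 3-p->3}
halt: no rule applies after step 3
NF nodes: {0:A, 1:B, 2:D, 3:C}

Answer: 4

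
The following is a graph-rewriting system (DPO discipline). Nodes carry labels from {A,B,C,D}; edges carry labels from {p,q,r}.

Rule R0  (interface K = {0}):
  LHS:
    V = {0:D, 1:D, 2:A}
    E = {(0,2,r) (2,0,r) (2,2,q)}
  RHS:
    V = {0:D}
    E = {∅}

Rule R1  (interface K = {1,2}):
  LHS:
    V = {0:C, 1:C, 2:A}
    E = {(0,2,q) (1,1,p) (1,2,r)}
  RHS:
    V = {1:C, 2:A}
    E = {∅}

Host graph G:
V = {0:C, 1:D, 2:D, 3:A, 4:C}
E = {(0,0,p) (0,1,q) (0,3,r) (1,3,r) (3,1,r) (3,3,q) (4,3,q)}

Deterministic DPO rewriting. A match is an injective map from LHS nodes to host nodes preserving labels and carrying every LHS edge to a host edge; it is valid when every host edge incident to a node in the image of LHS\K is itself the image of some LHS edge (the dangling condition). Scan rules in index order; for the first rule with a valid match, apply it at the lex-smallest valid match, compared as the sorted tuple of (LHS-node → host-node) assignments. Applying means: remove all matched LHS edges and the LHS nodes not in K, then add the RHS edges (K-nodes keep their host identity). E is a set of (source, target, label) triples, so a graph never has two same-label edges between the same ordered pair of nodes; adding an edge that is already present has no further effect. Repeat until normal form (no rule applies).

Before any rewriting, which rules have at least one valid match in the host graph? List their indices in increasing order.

Answer: [R1]

Steps:
R0: no valid match — 1 raw match, all fail dangling condition
R1: 1 valid match — {0↦4, 1↦0, 2↦3}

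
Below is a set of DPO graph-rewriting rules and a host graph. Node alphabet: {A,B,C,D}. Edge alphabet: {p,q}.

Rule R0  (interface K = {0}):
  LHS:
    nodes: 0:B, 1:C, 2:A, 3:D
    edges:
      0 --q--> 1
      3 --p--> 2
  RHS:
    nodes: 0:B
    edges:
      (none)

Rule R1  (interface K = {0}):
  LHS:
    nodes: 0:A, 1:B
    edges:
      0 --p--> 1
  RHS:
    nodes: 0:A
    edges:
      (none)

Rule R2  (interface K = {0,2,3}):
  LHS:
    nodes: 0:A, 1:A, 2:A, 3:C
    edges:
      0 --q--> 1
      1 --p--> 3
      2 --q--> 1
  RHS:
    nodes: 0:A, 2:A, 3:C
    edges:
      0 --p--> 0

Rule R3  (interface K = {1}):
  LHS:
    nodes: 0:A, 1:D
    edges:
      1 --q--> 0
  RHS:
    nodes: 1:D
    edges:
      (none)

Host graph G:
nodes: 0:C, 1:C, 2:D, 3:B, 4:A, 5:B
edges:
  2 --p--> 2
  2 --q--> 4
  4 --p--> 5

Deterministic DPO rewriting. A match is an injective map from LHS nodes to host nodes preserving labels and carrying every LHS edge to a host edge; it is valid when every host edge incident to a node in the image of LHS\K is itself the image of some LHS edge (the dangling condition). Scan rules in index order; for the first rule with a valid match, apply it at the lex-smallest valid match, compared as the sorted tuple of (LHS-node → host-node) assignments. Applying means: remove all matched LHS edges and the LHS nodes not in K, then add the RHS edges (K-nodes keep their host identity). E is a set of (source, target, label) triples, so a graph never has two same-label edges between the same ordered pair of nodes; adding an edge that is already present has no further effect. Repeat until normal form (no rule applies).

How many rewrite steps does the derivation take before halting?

start.  V:6 E:3  edges: 2-p->2 2-q->4 4-p->5
1. fire R1 via {0↦4, 1↦5}  →  V:5 E:2  edges: 2-p->2 2-q->4
2. fire R3 via {0↦4, 1↦2}  →  V:4 E:1  edges: 2-p->2
final graph: no rule applies after step 2

Answer: 2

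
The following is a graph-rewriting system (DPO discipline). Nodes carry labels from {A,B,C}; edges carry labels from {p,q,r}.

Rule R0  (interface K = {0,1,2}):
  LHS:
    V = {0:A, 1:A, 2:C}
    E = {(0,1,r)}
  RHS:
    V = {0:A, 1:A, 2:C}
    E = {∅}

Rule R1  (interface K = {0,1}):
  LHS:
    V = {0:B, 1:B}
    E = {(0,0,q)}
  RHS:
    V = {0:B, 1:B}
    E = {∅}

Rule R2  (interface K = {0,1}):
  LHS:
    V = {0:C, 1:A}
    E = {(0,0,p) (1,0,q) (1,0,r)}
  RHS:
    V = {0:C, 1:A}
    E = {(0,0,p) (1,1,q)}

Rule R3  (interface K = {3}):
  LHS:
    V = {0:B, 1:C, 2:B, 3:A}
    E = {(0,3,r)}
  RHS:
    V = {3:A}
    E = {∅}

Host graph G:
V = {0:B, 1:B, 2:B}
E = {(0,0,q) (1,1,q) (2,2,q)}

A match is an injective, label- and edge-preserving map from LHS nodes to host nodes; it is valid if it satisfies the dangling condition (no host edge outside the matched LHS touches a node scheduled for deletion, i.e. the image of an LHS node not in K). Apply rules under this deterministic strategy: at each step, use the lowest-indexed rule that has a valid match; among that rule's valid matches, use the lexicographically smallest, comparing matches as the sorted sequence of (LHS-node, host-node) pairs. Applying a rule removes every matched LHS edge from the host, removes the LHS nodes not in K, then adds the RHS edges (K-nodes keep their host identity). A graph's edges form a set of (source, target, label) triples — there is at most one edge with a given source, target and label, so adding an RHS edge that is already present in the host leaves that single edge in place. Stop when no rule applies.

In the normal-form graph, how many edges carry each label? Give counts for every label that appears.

initial: |V|=3 |E|=3  E = 0-q->0 1-q->1 2-q->2
step 1: apply R1 at {0↦0, 1↦1}  → |V|=3 |E|=2  E = 1-q->1 2-q->2
step 2: apply R1 at {0↦1, 1↦0}  → |V|=3 |E|=1  E = 2-q->2
step 3: apply R1 at {0↦2, 1↦0}  → |V|=3 |E|=0  E = ∅
final graph: no rule applies after step 3
NF edges: []

Answer: (no edges)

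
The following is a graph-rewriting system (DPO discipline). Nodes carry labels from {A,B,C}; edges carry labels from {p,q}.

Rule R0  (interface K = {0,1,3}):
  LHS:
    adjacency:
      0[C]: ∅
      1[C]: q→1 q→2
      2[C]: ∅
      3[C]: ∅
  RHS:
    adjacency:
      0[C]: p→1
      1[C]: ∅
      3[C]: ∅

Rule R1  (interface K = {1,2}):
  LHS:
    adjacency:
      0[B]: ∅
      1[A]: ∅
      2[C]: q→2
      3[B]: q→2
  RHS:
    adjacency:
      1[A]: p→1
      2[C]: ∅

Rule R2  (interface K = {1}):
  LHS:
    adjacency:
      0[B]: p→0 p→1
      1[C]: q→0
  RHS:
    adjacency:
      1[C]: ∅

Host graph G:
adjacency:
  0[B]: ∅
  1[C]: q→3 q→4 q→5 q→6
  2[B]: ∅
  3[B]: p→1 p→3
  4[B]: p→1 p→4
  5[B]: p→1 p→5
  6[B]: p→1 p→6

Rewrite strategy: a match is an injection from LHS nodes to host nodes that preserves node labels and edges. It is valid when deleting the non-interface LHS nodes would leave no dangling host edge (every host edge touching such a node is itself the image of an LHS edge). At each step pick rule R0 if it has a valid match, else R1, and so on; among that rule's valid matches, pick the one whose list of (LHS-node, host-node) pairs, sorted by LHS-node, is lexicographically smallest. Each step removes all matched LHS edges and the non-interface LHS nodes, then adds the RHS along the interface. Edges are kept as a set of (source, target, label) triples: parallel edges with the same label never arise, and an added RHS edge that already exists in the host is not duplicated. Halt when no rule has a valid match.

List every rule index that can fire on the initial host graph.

Answer: [R2]

Derivation:
R0: no valid match — LHS pattern not found
R1: no valid match — LHS pattern not found
R2: 4 valid matches — {0↦3, 1↦1}, {0↦4, 1↦1}, {0↦5, 1↦1} (+1 more)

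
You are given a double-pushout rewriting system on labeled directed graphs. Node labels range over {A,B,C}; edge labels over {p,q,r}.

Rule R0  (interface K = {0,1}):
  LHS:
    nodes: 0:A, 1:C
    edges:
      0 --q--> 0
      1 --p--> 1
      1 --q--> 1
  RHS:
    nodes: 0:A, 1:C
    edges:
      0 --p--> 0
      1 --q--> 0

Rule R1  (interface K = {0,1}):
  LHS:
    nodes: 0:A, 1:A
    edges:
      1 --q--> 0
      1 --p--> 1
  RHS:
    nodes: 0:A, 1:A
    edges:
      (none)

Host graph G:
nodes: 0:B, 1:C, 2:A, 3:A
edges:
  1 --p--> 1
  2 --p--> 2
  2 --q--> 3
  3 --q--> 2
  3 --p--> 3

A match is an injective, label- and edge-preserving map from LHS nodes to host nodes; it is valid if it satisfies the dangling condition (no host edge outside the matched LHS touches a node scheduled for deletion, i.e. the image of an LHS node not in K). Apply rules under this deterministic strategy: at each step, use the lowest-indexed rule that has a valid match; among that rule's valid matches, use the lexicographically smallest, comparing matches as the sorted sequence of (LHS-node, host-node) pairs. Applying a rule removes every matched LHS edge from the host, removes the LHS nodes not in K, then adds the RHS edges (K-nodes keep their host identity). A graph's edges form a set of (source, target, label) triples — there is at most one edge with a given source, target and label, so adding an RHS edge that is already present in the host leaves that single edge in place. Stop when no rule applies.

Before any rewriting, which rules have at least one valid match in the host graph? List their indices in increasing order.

R0: no valid match — LHS pattern not found
R1: 2 valid matches — {0↦2, 1↦3}, {0↦3, 1↦2}

Answer: [R1]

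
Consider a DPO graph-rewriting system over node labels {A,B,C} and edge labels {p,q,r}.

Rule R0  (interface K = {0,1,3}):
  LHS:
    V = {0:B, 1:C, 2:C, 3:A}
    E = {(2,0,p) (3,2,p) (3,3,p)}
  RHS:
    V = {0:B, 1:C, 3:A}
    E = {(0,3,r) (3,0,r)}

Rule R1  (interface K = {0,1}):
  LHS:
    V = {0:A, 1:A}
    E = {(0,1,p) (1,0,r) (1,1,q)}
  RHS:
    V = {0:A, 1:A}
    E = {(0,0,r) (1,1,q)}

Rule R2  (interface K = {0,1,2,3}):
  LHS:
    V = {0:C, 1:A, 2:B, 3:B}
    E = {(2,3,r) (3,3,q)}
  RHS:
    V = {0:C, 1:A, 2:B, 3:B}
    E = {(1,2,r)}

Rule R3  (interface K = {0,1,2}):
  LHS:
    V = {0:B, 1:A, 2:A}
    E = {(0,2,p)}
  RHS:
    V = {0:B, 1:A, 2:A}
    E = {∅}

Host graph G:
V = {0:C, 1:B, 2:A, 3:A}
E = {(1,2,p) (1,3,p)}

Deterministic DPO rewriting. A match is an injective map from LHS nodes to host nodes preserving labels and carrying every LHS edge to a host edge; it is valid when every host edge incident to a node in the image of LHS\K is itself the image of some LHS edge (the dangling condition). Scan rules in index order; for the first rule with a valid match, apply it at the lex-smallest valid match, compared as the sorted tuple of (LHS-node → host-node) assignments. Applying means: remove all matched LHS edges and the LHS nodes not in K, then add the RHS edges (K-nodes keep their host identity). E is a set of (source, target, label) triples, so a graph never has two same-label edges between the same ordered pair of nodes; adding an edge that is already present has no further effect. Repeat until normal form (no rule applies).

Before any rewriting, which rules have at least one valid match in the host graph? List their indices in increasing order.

R0: no valid match — LHS pattern not found
R1: no valid match — LHS pattern not found
R2: no valid match — LHS pattern not found
R3: 2 valid matches — {0↦1, 1↦2, 2↦3}, {0↦1, 1↦3, 2↦2}

Answer: [R3]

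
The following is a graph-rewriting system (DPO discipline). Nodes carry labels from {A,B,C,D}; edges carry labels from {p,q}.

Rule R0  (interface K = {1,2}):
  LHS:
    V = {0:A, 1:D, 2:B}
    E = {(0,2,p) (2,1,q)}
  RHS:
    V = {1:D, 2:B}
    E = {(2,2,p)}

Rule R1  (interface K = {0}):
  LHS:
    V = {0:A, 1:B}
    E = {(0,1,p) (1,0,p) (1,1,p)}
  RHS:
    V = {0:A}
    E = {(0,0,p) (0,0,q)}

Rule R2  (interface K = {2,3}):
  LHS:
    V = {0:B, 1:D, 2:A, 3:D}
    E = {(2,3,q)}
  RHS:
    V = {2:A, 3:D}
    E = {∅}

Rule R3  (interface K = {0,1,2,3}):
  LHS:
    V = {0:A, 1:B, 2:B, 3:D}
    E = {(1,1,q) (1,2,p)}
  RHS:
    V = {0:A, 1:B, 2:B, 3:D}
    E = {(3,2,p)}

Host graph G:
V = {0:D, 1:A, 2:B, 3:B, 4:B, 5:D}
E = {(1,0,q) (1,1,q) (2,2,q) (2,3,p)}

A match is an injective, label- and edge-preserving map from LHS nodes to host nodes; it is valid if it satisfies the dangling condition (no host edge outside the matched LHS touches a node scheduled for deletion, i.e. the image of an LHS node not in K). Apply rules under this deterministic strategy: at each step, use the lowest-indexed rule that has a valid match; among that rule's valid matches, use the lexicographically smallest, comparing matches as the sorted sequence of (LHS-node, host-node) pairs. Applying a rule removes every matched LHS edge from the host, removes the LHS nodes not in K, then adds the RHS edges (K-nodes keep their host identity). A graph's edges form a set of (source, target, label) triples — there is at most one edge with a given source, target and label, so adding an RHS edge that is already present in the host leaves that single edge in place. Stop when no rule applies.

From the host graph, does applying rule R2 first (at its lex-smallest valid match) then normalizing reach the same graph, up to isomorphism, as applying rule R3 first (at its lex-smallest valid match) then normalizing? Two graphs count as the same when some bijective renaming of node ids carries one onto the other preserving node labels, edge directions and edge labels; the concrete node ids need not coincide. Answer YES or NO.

branch R2-first: apply at {0↦4, 1↦5, 2↦1, 3↦0} → |E|=3, then 1 more step(s) → NF |V|=4 |E|=2 V={0:D, 1:A, 2:B, 3:B} E=0-p->3 1-q->1
branch R3-first: apply at {0↦1, 1↦2, 2↦3, 3↦0} → |E|=3, then 1 more step(s) → NF |V|=4 |E|=2 V={0:D, 1:A, 3:B, 4:B} E=0-p->3 1-q->1
graphs isomorphic (equal up to label-preserving node renaming)

Answer: YES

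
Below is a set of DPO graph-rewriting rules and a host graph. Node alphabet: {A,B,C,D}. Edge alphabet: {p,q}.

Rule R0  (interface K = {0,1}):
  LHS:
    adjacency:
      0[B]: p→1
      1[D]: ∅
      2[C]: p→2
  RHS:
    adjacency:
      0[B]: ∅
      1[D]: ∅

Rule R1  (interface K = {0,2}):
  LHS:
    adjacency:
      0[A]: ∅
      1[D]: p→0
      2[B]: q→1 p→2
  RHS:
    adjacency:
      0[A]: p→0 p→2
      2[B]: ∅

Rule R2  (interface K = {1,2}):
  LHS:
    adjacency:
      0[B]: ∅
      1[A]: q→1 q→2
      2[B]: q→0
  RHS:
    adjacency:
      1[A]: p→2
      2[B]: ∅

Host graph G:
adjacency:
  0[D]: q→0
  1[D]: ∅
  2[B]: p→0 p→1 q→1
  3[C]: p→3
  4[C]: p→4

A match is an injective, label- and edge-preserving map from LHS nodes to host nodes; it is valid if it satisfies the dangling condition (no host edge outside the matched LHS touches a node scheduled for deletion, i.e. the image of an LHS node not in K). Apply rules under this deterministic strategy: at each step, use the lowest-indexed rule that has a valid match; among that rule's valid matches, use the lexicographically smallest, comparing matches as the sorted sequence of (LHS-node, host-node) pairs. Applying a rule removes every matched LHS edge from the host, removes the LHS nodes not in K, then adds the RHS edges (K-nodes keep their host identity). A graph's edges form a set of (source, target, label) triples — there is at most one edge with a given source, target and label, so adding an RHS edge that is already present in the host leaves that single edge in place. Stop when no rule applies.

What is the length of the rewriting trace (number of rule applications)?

[0] host  ⇒  5 nodes, 6 edges  {0-q->0 2-p->0 2-p->1 2-q->1 3-p->3 4-p->4}
[1] R0 @ {0↦2, 1↦0, 2↦3}  ⇒  4 nodes, 4 edges  {0-q->0 2-p->1 2-q->1 4-p->4}
[2] R0 @ {0↦2, 1↦1, 2↦4}  ⇒  3 nodes, 2 edges  {0-q->0 2-q->1}
final graph: no rule applies after step 2

Answer: 2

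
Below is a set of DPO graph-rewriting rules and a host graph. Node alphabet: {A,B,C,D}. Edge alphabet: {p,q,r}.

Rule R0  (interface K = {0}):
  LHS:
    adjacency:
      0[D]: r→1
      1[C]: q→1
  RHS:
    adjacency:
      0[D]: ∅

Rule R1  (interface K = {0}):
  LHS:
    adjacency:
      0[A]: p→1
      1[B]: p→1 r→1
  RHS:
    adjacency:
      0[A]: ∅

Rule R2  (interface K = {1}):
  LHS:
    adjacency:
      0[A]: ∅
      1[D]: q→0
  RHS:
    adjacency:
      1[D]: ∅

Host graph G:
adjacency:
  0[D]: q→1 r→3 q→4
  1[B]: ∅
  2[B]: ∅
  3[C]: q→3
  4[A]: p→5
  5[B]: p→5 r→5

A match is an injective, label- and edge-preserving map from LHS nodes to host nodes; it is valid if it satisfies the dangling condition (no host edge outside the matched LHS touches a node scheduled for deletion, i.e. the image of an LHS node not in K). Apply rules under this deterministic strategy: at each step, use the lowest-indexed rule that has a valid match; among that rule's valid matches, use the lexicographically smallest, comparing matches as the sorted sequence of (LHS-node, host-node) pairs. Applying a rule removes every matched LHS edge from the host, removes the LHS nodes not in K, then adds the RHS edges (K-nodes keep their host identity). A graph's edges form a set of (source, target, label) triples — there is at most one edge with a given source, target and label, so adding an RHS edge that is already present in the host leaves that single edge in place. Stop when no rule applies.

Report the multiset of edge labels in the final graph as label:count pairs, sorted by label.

Answer: q:1

Rewrite trace:
[0] host  ⇒  6 nodes, 7 edges  {0-q->1 0-r->3 0-q->4 3-q->3 4-p->5 5-p->5 5-r->5}
[1] R0 @ {0↦0, 1↦3}  ⇒  5 nodes, 5 edges  {0-q->1 0-q->4 4-p->5 5-p->5 5-r->5}
[2] R1 @ {0↦4, 1↦5}  ⇒  4 nodes, 2 edges  {0-q->1 0-q->4}
[3] R2 @ {0↦4, 1↦0}  ⇒  3 nodes, 1 edges  {0-q->1}
final graph: no rule applies after step 3
NF edges: [(0, 1, 'q')]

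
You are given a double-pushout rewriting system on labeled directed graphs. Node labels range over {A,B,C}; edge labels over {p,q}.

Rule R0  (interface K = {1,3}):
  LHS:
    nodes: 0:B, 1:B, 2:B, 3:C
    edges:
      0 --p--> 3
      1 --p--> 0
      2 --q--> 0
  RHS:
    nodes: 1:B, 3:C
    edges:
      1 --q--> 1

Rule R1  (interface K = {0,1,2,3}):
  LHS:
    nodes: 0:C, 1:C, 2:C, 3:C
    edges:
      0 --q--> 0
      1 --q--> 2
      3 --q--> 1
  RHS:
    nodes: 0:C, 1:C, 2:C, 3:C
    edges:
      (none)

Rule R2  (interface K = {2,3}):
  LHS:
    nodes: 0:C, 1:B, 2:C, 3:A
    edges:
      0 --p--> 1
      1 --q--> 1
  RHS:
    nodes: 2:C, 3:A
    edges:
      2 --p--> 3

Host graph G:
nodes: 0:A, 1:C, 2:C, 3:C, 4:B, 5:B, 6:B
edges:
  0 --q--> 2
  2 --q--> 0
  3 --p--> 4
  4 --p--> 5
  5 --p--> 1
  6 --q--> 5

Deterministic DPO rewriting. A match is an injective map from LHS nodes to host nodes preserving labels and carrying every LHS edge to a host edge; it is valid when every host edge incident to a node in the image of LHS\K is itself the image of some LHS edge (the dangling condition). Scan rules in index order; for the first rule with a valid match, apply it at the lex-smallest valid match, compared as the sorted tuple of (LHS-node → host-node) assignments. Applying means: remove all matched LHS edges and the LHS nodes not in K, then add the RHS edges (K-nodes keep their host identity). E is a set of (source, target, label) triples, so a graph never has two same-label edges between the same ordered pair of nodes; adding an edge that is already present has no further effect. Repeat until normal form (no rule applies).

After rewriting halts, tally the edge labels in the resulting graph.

Answer: p:1 q:2

Derivation:
initial: |V|=7 |E|=6  E = 0-q->2 2-q->0 3-p->4 4-p->5 5-p->1 6-q->5
step 1: apply R0 at {0↦5, 1↦4, 2↦6, 3↦1}  → |V|=5 |E|=4  E = 0-q->2 2-q->0 3-p->4 4-q->4
step 2: apply R2 at {0↦3, 1↦4, 2↦1, 3↦0}  → |V|=3 |E|=3  E = 0-q->2 1-p->0 2-q->0
halt: no rule applies after step 2
NF edges: [(0, 2, 'q'), (1, 0, 'p'), (2, 0, 'q')]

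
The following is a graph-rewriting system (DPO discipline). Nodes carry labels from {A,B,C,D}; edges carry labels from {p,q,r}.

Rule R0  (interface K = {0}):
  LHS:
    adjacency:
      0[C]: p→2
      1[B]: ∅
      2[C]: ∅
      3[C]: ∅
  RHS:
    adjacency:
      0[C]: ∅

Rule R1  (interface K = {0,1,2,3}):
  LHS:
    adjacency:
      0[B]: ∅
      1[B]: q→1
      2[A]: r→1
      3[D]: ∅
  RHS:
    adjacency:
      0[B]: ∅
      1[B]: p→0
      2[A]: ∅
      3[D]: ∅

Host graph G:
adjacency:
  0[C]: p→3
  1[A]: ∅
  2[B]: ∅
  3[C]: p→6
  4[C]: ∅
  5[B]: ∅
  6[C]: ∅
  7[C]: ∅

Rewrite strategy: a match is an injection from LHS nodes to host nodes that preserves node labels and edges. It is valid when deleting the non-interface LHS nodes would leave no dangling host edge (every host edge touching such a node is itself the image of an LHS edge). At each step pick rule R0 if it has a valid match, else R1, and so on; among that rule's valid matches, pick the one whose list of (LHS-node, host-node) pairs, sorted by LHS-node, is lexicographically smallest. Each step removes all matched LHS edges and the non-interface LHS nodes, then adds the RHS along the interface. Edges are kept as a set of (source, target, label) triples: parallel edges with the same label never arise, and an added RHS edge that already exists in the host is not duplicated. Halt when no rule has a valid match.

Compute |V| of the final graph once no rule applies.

Answer: 2

Rewrite trace:
start.  V:8 E:2  edges: 0-p->3 3-p->6
1. fire R0 via {0↦3, 1↦2, 2↦6, 3↦4}  →  V:5 E:1  edges: 0-p->3
2. fire R0 via {0↦0, 1↦5, 2↦3, 3↦7}  →  V:2 E:0  edges: ∅
final graph: no rule applies after step 2
NF nodes: {0:C, 1:A}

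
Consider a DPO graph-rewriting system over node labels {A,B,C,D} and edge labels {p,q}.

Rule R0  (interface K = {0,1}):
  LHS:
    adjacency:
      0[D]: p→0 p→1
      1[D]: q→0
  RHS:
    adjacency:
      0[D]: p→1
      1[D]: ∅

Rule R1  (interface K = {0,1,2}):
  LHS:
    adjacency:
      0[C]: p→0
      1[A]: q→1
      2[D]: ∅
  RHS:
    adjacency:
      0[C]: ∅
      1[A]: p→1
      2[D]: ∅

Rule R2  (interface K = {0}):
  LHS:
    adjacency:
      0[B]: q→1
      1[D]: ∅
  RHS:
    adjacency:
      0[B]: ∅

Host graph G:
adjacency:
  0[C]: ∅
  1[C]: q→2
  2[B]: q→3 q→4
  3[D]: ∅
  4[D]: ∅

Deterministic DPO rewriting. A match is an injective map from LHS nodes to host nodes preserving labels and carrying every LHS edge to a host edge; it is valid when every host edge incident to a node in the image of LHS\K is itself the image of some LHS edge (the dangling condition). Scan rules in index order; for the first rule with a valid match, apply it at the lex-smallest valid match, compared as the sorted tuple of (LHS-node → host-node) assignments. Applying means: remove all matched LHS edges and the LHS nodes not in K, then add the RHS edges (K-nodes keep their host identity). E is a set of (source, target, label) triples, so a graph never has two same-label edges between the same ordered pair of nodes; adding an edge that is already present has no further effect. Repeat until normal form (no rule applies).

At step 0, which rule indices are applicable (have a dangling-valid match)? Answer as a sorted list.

R0: no valid match — LHS pattern not found
R1: no valid match — LHS pattern not found
R2: 2 valid matches — {0↦2, 1↦3}, {0↦2, 1↦4}

Answer: [R2]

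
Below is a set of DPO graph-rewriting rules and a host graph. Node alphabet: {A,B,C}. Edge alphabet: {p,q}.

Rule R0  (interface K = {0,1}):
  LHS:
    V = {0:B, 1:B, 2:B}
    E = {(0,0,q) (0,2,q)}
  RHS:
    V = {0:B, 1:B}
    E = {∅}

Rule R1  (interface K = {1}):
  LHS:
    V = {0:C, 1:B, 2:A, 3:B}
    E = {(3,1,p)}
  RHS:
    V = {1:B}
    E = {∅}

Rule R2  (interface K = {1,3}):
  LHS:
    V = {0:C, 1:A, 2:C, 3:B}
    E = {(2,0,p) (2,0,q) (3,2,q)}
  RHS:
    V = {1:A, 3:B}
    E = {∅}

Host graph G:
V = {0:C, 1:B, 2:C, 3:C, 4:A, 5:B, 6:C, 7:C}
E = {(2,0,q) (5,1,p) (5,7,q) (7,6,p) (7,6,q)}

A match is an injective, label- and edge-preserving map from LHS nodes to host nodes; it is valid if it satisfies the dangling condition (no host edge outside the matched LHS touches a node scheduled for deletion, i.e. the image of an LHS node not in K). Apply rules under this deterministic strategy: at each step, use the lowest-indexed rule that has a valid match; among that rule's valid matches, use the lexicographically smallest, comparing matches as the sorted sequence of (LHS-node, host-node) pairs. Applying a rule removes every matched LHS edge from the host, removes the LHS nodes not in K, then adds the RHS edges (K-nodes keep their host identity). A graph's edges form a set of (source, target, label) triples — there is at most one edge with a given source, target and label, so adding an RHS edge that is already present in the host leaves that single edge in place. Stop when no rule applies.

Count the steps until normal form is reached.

[0] host  ⇒  8 nodes, 5 edges  {2-q->0 5-p->1 5-q->7 7-p->6 7-q->6}
[1] R2 @ {0↦6, 1↦4, 2↦7, 3↦5}  ⇒  6 nodes, 2 edges  {2-q->0 5-p->1}
[2] R1 @ {0↦3, 1↦1, 2↦4, 3↦5}  ⇒  3 nodes, 1 edges  {2-q->0}
final graph: no rule applies after step 2

Answer: 2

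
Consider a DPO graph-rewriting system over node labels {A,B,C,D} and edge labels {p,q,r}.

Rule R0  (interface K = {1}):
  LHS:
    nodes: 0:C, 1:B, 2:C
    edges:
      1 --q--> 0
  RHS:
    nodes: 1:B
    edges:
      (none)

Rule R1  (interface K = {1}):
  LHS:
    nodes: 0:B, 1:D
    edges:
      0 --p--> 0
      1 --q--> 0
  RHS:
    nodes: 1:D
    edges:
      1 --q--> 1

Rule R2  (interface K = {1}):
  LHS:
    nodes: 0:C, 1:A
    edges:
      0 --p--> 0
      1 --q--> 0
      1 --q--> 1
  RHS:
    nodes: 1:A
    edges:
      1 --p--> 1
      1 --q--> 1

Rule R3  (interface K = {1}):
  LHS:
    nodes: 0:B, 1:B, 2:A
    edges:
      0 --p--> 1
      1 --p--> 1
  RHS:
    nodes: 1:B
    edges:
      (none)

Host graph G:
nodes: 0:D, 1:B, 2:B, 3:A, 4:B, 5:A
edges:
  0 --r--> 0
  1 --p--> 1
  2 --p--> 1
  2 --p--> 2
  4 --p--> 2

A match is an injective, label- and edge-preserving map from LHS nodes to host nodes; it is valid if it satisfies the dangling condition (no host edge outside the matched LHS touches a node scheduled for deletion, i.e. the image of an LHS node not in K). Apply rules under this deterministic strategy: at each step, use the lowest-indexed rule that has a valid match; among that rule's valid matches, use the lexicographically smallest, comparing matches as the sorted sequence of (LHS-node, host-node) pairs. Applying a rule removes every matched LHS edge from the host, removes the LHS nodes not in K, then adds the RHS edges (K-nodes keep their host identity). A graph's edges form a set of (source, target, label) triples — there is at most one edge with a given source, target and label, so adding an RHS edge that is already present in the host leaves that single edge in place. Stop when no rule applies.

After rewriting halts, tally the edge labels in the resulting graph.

initial: |V|=6 |E|=5  E = 0-r->0 1-p->1 2-p->1 2-p->2 4-p->2
step 1: apply R3 at {0↦4, 1↦2, 2↦3}  → |V|=4 |E|=3  E = 0-r->0 1-p->1 2-p->1
step 2: apply R3 at {0↦2, 1↦1, 2↦5}  → |V|=2 |E|=1  E = 0-r->0
halt: no rule applies after step 2
NF edges: [(0, 0, 'r')]

Answer: r:1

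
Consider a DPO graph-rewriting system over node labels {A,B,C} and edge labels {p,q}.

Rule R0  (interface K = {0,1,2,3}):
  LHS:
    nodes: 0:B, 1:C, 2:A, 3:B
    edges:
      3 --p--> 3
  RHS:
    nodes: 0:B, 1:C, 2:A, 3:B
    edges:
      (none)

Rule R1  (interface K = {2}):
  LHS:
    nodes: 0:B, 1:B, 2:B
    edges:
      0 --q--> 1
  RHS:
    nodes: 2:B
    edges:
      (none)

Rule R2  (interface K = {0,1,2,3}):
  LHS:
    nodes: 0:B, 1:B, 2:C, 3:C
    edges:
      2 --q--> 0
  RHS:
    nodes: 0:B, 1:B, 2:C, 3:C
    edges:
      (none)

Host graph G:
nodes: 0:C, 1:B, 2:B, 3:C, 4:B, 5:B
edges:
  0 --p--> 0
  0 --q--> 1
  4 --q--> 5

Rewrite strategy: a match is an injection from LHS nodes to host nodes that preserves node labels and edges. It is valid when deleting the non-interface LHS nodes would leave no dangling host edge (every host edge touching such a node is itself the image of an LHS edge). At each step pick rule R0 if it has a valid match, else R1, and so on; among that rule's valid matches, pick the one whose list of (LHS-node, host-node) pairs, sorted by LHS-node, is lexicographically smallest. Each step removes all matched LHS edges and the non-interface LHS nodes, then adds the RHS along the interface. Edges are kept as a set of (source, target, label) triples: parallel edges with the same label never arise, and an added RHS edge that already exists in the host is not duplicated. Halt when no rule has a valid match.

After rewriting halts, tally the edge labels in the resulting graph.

Answer: p:1

Derivation:
start.  V:6 E:3  edges: 0-p->0 0-q->1 4-q->5
1. fire R1 via {0↦4, 1↦5, 2↦1}  →  V:4 E:2  edges: 0-p->0 0-q->1
2. fire R2 via {0↦1, 1↦2, 2↦0, 3↦3}  →  V:4 E:1  edges: 0-p->0
normal form: no rule applies after step 2
NF edges: [(0, 0, 'p')]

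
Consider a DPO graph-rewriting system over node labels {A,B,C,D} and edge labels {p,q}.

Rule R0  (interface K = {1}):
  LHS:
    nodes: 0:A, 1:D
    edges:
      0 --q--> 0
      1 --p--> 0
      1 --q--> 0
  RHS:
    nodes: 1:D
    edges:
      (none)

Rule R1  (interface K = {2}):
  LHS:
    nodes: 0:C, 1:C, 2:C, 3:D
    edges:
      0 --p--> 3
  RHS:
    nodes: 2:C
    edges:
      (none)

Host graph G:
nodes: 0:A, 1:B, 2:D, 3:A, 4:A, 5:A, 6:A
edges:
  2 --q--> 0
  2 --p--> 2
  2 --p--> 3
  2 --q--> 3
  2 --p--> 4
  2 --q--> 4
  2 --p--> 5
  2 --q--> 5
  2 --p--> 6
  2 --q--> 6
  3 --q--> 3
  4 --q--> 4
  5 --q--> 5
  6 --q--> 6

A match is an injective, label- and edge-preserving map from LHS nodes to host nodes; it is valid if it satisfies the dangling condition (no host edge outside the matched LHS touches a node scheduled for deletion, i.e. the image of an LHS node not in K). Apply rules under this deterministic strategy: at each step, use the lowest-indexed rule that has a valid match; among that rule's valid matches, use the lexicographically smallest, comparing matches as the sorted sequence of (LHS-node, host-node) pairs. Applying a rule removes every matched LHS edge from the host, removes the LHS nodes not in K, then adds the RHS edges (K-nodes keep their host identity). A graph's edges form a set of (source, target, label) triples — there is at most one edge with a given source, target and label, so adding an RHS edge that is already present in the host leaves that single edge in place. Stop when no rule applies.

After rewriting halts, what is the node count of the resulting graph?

start.  V:7 E:14  edges: 2-q->0 2-p->2 2-p->3 2-q->3 2-p->4 2-q->4 2-p->5 2-q->5 2-p->6 2-q->6 3-q->3 4-q->4 5-q->5 6-q->6
1. fire R0 via {0↦3, 1↦2}  →  V:6 E:11  edges: 2-q->0 2-p->2 2-p->4 2-q->4 2-p->5 2-q->5 2-p->6 2-q->6 4-q->4 5-q->5 6-q->6
2. fire R0 via {0↦4, 1↦2}  →  V:5 E:8  edges: 2-q->0 2-p->2 2-p->5 2-q->5 2-p->6 2-q->6 5-q->5 6-q->6
3. fire R0 via {0↦5, 1↦2}  →  V:4 E:5  edges: 2-q->0 2-p->2 2-p->6 2-q->6 6-q->6
4. fire R0 via {0↦6, 1↦2}  →  V:3 E:2  edges: 2-q->0 2-p->2
halt: no rule applies after step 4
NF nodes: {0:A, 1:B, 2:D}

Answer: 3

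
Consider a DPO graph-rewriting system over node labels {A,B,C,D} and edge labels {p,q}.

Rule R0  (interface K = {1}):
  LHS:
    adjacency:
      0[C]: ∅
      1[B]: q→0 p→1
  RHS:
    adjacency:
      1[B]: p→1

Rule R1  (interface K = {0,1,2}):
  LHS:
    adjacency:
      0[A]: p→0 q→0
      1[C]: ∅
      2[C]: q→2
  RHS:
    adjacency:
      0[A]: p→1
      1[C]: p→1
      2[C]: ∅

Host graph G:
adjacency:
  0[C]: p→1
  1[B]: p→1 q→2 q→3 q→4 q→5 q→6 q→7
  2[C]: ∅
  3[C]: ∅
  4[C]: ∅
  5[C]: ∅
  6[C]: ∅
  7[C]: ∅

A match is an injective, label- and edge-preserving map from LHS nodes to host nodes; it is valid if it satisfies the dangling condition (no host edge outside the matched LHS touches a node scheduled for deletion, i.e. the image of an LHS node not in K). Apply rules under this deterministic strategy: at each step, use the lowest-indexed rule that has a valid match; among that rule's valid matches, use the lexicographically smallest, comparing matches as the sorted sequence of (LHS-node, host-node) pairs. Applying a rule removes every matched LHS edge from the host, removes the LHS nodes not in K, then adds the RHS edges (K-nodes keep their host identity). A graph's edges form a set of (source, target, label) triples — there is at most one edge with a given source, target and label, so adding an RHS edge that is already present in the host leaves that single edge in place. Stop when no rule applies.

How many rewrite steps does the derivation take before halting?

initial: |V|=8 |E|=8  E = 0-p->1 1-p->1 1-q->2 1-q->3 1-q->4 1-q->5 1-q->6 1-q->7
step 1: apply R0 at {0↦2, 1↦1}  → |V|=7 |E|=7  E = 0-p->1 1-p->1 1-q->3 1-q->4 1-q->5 1-q->6 1-q->7
step 2: apply R0 at {0↦3, 1↦1}  → |V|=6 |E|=6  E = 0-p->1 1-p->1 1-q->4 1-q->5 1-q->6 1-q->7
step 3: apply R0 at {0↦4, 1↦1}  → |V|=5 |E|=5  E = 0-p->1 1-p->1 1-q->5 1-q->6 1-q->7
step 4: apply R0 at {0↦5, 1↦1}  → |V|=4 |E|=4  E = 0-p->1 1-p->1 1-q->6 1-q->7
step 5: apply R0 at {0↦6, 1↦1}  → |V|=3 |E|=3  E = 0-p->1 1-p->1 1-q->7
step 6: apply R0 at {0↦7, 1↦1}  → |V|=2 |E|=2  E = 0-p->1 1-p->1
halt: no rule applies after step 6

Answer: 6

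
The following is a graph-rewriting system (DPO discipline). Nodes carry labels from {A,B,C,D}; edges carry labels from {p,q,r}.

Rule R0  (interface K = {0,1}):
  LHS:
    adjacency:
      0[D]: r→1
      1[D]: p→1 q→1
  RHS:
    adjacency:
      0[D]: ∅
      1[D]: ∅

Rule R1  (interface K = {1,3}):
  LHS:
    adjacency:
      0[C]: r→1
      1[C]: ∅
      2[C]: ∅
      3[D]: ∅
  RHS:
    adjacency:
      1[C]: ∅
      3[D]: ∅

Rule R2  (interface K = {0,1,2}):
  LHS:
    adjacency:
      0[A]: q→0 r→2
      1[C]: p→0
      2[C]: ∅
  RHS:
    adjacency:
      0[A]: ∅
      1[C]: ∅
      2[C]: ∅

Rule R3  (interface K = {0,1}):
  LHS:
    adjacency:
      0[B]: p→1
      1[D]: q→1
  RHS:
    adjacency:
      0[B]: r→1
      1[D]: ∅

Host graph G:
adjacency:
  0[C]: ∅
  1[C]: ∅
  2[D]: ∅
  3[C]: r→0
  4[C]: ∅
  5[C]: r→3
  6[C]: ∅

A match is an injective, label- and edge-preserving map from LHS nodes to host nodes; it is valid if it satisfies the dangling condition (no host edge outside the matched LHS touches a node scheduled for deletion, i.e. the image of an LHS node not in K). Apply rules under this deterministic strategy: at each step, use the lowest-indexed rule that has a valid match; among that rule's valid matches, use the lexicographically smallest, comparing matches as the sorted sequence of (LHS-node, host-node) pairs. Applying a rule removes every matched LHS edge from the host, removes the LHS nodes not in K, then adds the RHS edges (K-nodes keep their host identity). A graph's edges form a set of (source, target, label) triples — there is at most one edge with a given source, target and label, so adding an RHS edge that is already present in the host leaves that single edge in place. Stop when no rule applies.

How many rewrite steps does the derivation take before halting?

[0] host  ⇒  7 nodes, 2 edges  {3-r->0 5-r->3}
[1] R1 @ {0↦5, 1↦3, 2↦1, 3↦2}  ⇒  5 nodes, 1 edges  {3-r->0}
[2] R1 @ {0↦3, 1↦0, 2↦4, 3↦2}  ⇒  3 nodes, 0 edges  {∅}
final graph: no rule applies after step 2

Answer: 2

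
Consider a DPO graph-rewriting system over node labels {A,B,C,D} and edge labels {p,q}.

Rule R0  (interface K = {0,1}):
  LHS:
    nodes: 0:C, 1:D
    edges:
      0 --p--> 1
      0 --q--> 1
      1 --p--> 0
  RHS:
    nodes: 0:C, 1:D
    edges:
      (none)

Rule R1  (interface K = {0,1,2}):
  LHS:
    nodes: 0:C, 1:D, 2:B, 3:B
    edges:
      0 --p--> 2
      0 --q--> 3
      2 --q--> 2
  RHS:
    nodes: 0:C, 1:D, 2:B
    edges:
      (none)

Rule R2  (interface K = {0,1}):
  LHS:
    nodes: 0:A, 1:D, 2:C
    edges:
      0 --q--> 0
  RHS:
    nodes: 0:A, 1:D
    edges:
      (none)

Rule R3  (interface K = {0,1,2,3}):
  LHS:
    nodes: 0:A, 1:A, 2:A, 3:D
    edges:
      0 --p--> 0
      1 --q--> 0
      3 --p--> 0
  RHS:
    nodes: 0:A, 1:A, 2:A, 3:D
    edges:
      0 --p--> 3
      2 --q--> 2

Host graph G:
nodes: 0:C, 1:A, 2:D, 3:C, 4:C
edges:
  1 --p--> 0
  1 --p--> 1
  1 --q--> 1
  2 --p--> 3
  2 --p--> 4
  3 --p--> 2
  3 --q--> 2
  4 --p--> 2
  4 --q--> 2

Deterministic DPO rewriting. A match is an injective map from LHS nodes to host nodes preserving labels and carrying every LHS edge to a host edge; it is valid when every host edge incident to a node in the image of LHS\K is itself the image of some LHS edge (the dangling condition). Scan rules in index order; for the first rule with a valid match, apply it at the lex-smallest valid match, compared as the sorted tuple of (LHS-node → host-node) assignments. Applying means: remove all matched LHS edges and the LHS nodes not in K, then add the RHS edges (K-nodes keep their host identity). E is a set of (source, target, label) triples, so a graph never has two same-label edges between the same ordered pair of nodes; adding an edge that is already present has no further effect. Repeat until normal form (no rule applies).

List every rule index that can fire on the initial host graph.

R0: 2 valid matches — {0↦3, 1↦2}, {0↦4, 1↦2}
R1: no valid match — LHS pattern not found
R2: no valid match — 3 raw matches, all fail dangling condition
R3: no valid match — LHS pattern not found

Answer: [R0]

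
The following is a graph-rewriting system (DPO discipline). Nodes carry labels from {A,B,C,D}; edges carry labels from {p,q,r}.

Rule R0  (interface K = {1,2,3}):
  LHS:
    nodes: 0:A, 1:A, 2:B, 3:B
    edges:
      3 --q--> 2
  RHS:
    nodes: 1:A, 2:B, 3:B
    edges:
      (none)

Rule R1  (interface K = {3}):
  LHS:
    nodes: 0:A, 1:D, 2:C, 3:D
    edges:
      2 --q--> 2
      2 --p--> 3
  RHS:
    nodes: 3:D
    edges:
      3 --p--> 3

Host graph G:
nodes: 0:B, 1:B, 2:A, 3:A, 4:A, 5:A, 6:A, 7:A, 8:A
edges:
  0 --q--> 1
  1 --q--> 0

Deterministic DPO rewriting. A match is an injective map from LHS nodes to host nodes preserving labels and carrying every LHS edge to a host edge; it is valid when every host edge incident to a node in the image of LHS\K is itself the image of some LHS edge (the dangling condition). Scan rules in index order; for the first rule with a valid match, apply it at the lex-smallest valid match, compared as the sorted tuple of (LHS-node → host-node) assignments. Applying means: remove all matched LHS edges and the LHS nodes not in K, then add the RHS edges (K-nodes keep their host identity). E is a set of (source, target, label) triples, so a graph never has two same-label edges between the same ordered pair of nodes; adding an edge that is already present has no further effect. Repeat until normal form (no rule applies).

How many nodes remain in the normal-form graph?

Answer: 7

Derivation:
start.  V:9 E:2  edges: 0-q->1 1-q->0
1. fire R0 via {0↦2, 1↦3, 2↦0, 3↦1}  →  V:8 E:1  edges: 0-q->1
2. fire R0 via {0↦3, 1↦4, 2↦1, 3↦0}  →  V:7 E:0  edges: ∅
normal form: no rule applies after step 2
NF nodes: {0:B, 1:B, 4:A, 5:A, 6:A, 7:A, 8:A}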